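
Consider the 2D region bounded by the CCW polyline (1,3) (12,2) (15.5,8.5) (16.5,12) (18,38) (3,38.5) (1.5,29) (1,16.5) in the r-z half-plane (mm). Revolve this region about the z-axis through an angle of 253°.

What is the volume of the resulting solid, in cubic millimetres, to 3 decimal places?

Profile (r,z), 8 vertices: (1,3) (12,2) (15.5,8.5) (16.5,12) (18,38) (3,38.5) (1.5,29) (1,16.5)
edge 0: (1,3)→(12,2)  cross = 1·2 − 12·3 = -34.0000; (r_i+r_j)·cross = 13·-34.0000 = -442.0000
edge 1: (12,2)→(15.5,8.5)  cross = 12·8.5 − 15.5·2 = 71.0000; (r_i+r_j)·cross = 27.5·71.0000 = 1952.5000
edge 2: (15.5,8.5)→(16.5,12)  cross = 15.5·12 − 16.5·8.5 = 45.7500; (r_i+r_j)·cross = 32·45.7500 = 1464.0000
edge 3: (16.5,12)→(18,38)  cross = 16.5·38 − 18·12 = 411.0000; (r_i+r_j)·cross = 34.5·411.0000 = 14179.5000
edge 4: (18,38)→(3,38.5)  cross = 18·38.5 − 3·38 = 579.0000; (r_i+r_j)·cross = 21·579.0000 = 12159.0000
edge 5: (3,38.5)→(1.5,29)  cross = 3·29 − 1.5·38.5 = 29.2500; (r_i+r_j)·cross = 4.5·29.2500 = 131.6250
edge 6: (1.5,29)→(1,16.5)  cross = 1.5·16.5 − 1·29 = -4.2500; (r_i+r_j)·cross = 2.5·-4.2500 = -10.6250
edge 7: (1,16.5)→(1,3)  cross = 1·3 − 1·16.5 = -13.5000; (r_i+r_j)·cross = 2·-13.5000 = -27.0000
Σcross = 1084.2500 → A = |Σcross|/2 = 542.1250 mm²
Σ(r_i+r_j)·cross = 29407.0000 → first moment M = |Σ|/6 = 4901.1667
R_c = M/A = 4901.1667/542.1250 = 9.0407 mm
θ = 253° = 4.415683 rad
V = θ·R_c·A = 4.415683·9.0407·542.1250 = 21641.998 mm³

Volume = 21641.998 mm³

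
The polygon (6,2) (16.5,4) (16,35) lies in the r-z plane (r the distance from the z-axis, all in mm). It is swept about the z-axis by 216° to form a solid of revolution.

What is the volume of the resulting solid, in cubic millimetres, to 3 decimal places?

Volume = 7898.121 mm³

Profile (r,z), 3 vertices: (6,2) (16.5,4) (16,35)
edge 0: (6,2)→(16.5,4)  cross = 6·4 − 16.5·2 = -9.0000; (r_i+r_j)·cross = 22.5·-9.0000 = -202.5000
edge 1: (16.5,4)→(16,35)  cross = 16.5·35 − 16·4 = 513.5000; (r_i+r_j)·cross = 32.5·513.5000 = 16688.7500
edge 2: (16,35)→(6,2)  cross = 16·2 − 6·35 = -178.0000; (r_i+r_j)·cross = 22·-178.0000 = -3916.0000
Σcross = 326.5000 → A = |Σcross|/2 = 163.2500 mm²
Σ(r_i+r_j)·cross = 12570.2500 → first moment M = |Σ|/6 = 2095.0417
R_c = M/A = 2095.0417/163.2500 = 12.8333 mm
θ = 216° = 3.769911 rad
V = θ·R_c·A = 3.769911·12.8333·163.2500 = 7898.121 mm³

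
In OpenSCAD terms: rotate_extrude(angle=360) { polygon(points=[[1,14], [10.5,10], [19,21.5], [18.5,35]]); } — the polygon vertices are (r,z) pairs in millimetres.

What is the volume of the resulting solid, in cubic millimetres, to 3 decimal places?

Volume = 14523.583 mm³

Profile (r,z), 4 vertices: (1,14) (10.5,10) (19,21.5) (18.5,35)
edge 0: (1,14)→(10.5,10)  cross = 1·10 − 10.5·14 = -137.0000; (r_i+r_j)·cross = 11.5·-137.0000 = -1575.5000
edge 1: (10.5,10)→(19,21.5)  cross = 10.5·21.5 − 19·10 = 35.7500; (r_i+r_j)·cross = 29.5·35.7500 = 1054.6250
edge 2: (19,21.5)→(18.5,35)  cross = 19·35 − 18.5·21.5 = 267.2500; (r_i+r_j)·cross = 37.5·267.2500 = 10021.8750
edge 3: (18.5,35)→(1,14)  cross = 18.5·14 − 1·35 = 224.0000; (r_i+r_j)·cross = 19.5·224.0000 = 4368.0000
Σcross = 390.0000 → A = |Σcross|/2 = 195.0000 mm²
Σ(r_i+r_j)·cross = 13869.0000 → first moment M = |Σ|/6 = 2311.5000
R_c = M/A = 2311.5000/195.0000 = 11.8538 mm
θ = 360° = 6.283185 rad
V = θ·R_c·A = 6.283185·11.8538·195.0000 = 14523.583 mm³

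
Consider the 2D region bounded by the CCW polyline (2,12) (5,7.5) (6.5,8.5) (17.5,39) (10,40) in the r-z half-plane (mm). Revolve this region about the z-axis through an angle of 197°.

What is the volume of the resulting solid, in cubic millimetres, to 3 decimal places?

Volume = 6379.262 mm³

Profile (r,z), 5 vertices: (2,12) (5,7.5) (6.5,8.5) (17.5,39) (10,40)
edge 0: (2,12)→(5,7.5)  cross = 2·7.5 − 5·12 = -45.0000; (r_i+r_j)·cross = 7·-45.0000 = -315.0000
edge 1: (5,7.5)→(6.5,8.5)  cross = 5·8.5 − 6.5·7.5 = -6.2500; (r_i+r_j)·cross = 11.5·-6.2500 = -71.8750
edge 2: (6.5,8.5)→(17.5,39)  cross = 6.5·39 − 17.5·8.5 = 104.7500; (r_i+r_j)·cross = 24·104.7500 = 2514.0000
edge 3: (17.5,39)→(10,40)  cross = 17.5·40 − 10·39 = 310.0000; (r_i+r_j)·cross = 27.5·310.0000 = 8525.0000
edge 4: (10,40)→(2,12)  cross = 10·12 − 2·40 = 40.0000; (r_i+r_j)·cross = 12·40.0000 = 480.0000
Σcross = 403.5000 → A = |Σcross|/2 = 201.7500 mm²
Σ(r_i+r_j)·cross = 11132.1250 → first moment M = |Σ|/6 = 1855.3542
R_c = M/A = 1855.3542/201.7500 = 9.1963 mm
θ = 197° = 3.438299 rad
V = θ·R_c·A = 3.438299·9.1963·201.7500 = 6379.262 mm³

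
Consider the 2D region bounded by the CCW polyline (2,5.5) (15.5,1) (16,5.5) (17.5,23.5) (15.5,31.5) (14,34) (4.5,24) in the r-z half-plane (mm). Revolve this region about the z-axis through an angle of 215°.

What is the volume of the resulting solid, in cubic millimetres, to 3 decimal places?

Volume = 13783.091 mm³

Profile (r,z), 7 vertices: (2,5.5) (15.5,1) (16,5.5) (17.5,23.5) (15.5,31.5) (14,34) (4.5,24)
edge 0: (2,5.5)→(15.5,1)  cross = 2·1 − 15.5·5.5 = -83.2500; (r_i+r_j)·cross = 17.5·-83.2500 = -1456.8750
edge 1: (15.5,1)→(16,5.5)  cross = 15.5·5.5 − 16·1 = 69.2500; (r_i+r_j)·cross = 31.5·69.2500 = 2181.3750
edge 2: (16,5.5)→(17.5,23.5)  cross = 16·23.5 − 17.5·5.5 = 279.7500; (r_i+r_j)·cross = 33.5·279.7500 = 9371.6250
edge 3: (17.5,23.5)→(15.5,31.5)  cross = 17.5·31.5 − 15.5·23.5 = 187.0000; (r_i+r_j)·cross = 33·187.0000 = 6171.0000
edge 4: (15.5,31.5)→(14,34)  cross = 15.5·34 − 14·31.5 = 86.0000; (r_i+r_j)·cross = 29.5·86.0000 = 2537.0000
edge 5: (14,34)→(4.5,24)  cross = 14·24 − 4.5·34 = 183.0000; (r_i+r_j)·cross = 18.5·183.0000 = 3385.5000
edge 6: (4.5,24)→(2,5.5)  cross = 4.5·5.5 − 2·24 = -23.2500; (r_i+r_j)·cross = 6.5·-23.2500 = -151.1250
Σcross = 698.5000 → A = |Σcross|/2 = 349.2500 mm²
Σ(r_i+r_j)·cross = 22038.5000 → first moment M = |Σ|/6 = 3673.0833
R_c = M/A = 3673.0833/349.2500 = 10.5171 mm
θ = 215° = 3.752458 rad
V = θ·R_c·A = 3.752458·10.5171·349.2500 = 13783.091 mm³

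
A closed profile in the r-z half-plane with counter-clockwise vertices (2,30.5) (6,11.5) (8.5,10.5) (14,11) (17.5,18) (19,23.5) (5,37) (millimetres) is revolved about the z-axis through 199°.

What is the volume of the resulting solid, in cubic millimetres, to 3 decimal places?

Volume = 9270.998 mm³

Profile (r,z), 7 vertices: (2,30.5) (6,11.5) (8.5,10.5) (14,11) (17.5,18) (19,23.5) (5,37)
edge 0: (2,30.5)→(6,11.5)  cross = 2·11.5 − 6·30.5 = -160.0000; (r_i+r_j)·cross = 8·-160.0000 = -1280.0000
edge 1: (6,11.5)→(8.5,10.5)  cross = 6·10.5 − 8.5·11.5 = -34.7500; (r_i+r_j)·cross = 14.5·-34.7500 = -503.8750
edge 2: (8.5,10.5)→(14,11)  cross = 8.5·11 − 14·10.5 = -53.5000; (r_i+r_j)·cross = 22.5·-53.5000 = -1203.7500
edge 3: (14,11)→(17.5,18)  cross = 14·18 − 17.5·11 = 59.5000; (r_i+r_j)·cross = 31.5·59.5000 = 1874.2500
edge 4: (17.5,18)→(19,23.5)  cross = 17.5·23.5 − 19·18 = 69.2500; (r_i+r_j)·cross = 36.5·69.2500 = 2527.6250
edge 5: (19,23.5)→(5,37)  cross = 19·37 − 5·23.5 = 585.5000; (r_i+r_j)·cross = 24·585.5000 = 14052.0000
edge 6: (5,37)→(2,30.5)  cross = 5·30.5 − 2·37 = 78.5000; (r_i+r_j)·cross = 7·78.5000 = 549.5000
Σcross = 544.5000 → A = |Σcross|/2 = 272.2500 mm²
Σ(r_i+r_j)·cross = 16015.7500 → first moment M = |Σ|/6 = 2669.2917
R_c = M/A = 2669.2917/272.2500 = 9.8046 mm
θ = 199° = 3.473205 rad
V = θ·R_c·A = 3.473205·9.8046·272.2500 = 9270.998 mm³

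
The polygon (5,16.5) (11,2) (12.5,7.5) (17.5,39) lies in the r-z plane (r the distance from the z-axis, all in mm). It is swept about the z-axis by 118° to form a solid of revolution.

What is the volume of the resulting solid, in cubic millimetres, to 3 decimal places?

Profile (r,z), 4 vertices: (5,16.5) (11,2) (12.5,7.5) (17.5,39)
edge 0: (5,16.5)→(11,2)  cross = 5·2 − 11·16.5 = -171.5000; (r_i+r_j)·cross = 16·-171.5000 = -2744.0000
edge 1: (11,2)→(12.5,7.5)  cross = 11·7.5 − 12.5·2 = 57.5000; (r_i+r_j)·cross = 23.5·57.5000 = 1351.2500
edge 2: (12.5,7.5)→(17.5,39)  cross = 12.5·39 − 17.5·7.5 = 356.2500; (r_i+r_j)·cross = 30·356.2500 = 10687.5000
edge 3: (17.5,39)→(5,16.5)  cross = 17.5·16.5 − 5·39 = 93.7500; (r_i+r_j)·cross = 22.5·93.7500 = 2109.3750
Σcross = 336.0000 → A = |Σcross|/2 = 168.0000 mm²
Σ(r_i+r_j)·cross = 11404.1250 → first moment M = |Σ|/6 = 1900.6875
R_c = M/A = 1900.6875/168.0000 = 11.3136 mm
θ = 118° = 2.059489 rad
V = θ·R_c·A = 2.059489·11.3136·168.0000 = 3914.444 mm³

Volume = 3914.444 mm³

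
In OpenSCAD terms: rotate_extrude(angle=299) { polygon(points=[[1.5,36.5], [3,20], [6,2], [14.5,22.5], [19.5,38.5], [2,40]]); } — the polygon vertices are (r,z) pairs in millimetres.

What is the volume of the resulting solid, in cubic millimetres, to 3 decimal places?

Profile (r,z), 6 vertices: (1.5,36.5) (3,20) (6,2) (14.5,22.5) (19.5,38.5) (2,40)
edge 0: (1.5,36.5)→(3,20)  cross = 1.5·20 − 3·36.5 = -79.5000; (r_i+r_j)·cross = 4.5·-79.5000 = -357.7500
edge 1: (3,20)→(6,2)  cross = 3·2 − 6·20 = -114.0000; (r_i+r_j)·cross = 9·-114.0000 = -1026.0000
edge 2: (6,2)→(14.5,22.5)  cross = 6·22.5 − 14.5·2 = 106.0000; (r_i+r_j)·cross = 20.5·106.0000 = 2173.0000
edge 3: (14.5,22.5)→(19.5,38.5)  cross = 14.5·38.5 − 19.5·22.5 = 119.5000; (r_i+r_j)·cross = 34·119.5000 = 4063.0000
edge 4: (19.5,38.5)→(2,40)  cross = 19.5·40 − 2·38.5 = 703.0000; (r_i+r_j)·cross = 21.5·703.0000 = 15114.5000
edge 5: (2,40)→(1.5,36.5)  cross = 2·36.5 − 1.5·40 = 13.0000; (r_i+r_j)·cross = 3.5·13.0000 = 45.5000
Σcross = 748.0000 → A = |Σcross|/2 = 374.0000 mm²
Σ(r_i+r_j)·cross = 20012.2500 → first moment M = |Σ|/6 = 3335.3750
R_c = M/A = 3335.3750/374.0000 = 8.9181 mm
θ = 299° = 5.218534 rad
V = θ·R_c·A = 5.218534·8.9181·374.0000 = 17405.769 mm³

Volume = 17405.769 mm³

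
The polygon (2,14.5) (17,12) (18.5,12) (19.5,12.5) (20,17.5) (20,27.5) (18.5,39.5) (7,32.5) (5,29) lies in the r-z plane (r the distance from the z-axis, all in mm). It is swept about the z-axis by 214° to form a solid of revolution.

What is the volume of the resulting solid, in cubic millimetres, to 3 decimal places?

Volume = 16390.523 mm³

Profile (r,z), 9 vertices: (2,14.5) (17,12) (18.5,12) (19.5,12.5) (20,17.5) (20,27.5) (18.5,39.5) (7,32.5) (5,29)
edge 0: (2,14.5)→(17,12)  cross = 2·12 − 17·14.5 = -222.5000; (r_i+r_j)·cross = 19·-222.5000 = -4227.5000
edge 1: (17,12)→(18.5,12)  cross = 17·12 − 18.5·12 = -18.0000; (r_i+r_j)·cross = 35.5·-18.0000 = -639.0000
edge 2: (18.5,12)→(19.5,12.5)  cross = 18.5·12.5 − 19.5·12 = -2.7500; (r_i+r_j)·cross = 38·-2.7500 = -104.5000
edge 3: (19.5,12.5)→(20,17.5)  cross = 19.5·17.5 − 20·12.5 = 91.2500; (r_i+r_j)·cross = 39.5·91.2500 = 3604.3750
edge 4: (20,17.5)→(20,27.5)  cross = 20·27.5 − 20·17.5 = 200.0000; (r_i+r_j)·cross = 40·200.0000 = 8000.0000
edge 5: (20,27.5)→(18.5,39.5)  cross = 20·39.5 − 18.5·27.5 = 281.2500; (r_i+r_j)·cross = 38.5·281.2500 = 10828.1250
edge 6: (18.5,39.5)→(7,32.5)  cross = 18.5·32.5 − 7·39.5 = 324.7500; (r_i+r_j)·cross = 25.5·324.7500 = 8281.1250
edge 7: (7,32.5)→(5,29)  cross = 7·29 − 5·32.5 = 40.5000; (r_i+r_j)·cross = 12·40.5000 = 486.0000
edge 8: (5,29)→(2,14.5)  cross = 5·14.5 − 2·29 = 14.5000; (r_i+r_j)·cross = 7·14.5000 = 101.5000
Σcross = 709.0000 → A = |Σcross|/2 = 354.5000 mm²
Σ(r_i+r_j)·cross = 26330.1250 → first moment M = |Σ|/6 = 4388.3542
R_c = M/A = 4388.3542/354.5000 = 12.3790 mm
θ = 214° = 3.735005 rad
V = θ·R_c·A = 3.735005·12.3790·354.5000 = 16390.523 mm³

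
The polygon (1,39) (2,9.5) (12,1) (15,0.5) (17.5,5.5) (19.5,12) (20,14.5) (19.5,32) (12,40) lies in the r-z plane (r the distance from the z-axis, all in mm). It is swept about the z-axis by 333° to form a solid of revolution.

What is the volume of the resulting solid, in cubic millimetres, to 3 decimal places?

Volume = 36828.488 mm³

Profile (r,z), 9 vertices: (1,39) (2,9.5) (12,1) (15,0.5) (17.5,5.5) (19.5,12) (20,14.5) (19.5,32) (12,40)
edge 0: (1,39)→(2,9.5)  cross = 1·9.5 − 2·39 = -68.5000; (r_i+r_j)·cross = 3·-68.5000 = -205.5000
edge 1: (2,9.5)→(12,1)  cross = 2·1 − 12·9.5 = -112.0000; (r_i+r_j)·cross = 14·-112.0000 = -1568.0000
edge 2: (12,1)→(15,0.5)  cross = 12·0.5 − 15·1 = -9.0000; (r_i+r_j)·cross = 27·-9.0000 = -243.0000
edge 3: (15,0.5)→(17.5,5.5)  cross = 15·5.5 − 17.5·0.5 = 73.7500; (r_i+r_j)·cross = 32.5·73.7500 = 2396.8750
edge 4: (17.5,5.5)→(19.5,12)  cross = 17.5·12 − 19.5·5.5 = 102.7500; (r_i+r_j)·cross = 37·102.7500 = 3801.7500
edge 5: (19.5,12)→(20,14.5)  cross = 19.5·14.5 − 20·12 = 42.7500; (r_i+r_j)·cross = 39.5·42.7500 = 1688.6250
edge 6: (20,14.5)→(19.5,32)  cross = 20·32 − 19.5·14.5 = 357.2500; (r_i+r_j)·cross = 39.5·357.2500 = 14111.3750
edge 7: (19.5,32)→(12,40)  cross = 19.5·40 − 12·32 = 396.0000; (r_i+r_j)·cross = 31.5·396.0000 = 12474.0000
edge 8: (12,40)→(1,39)  cross = 12·39 − 1·40 = 428.0000; (r_i+r_j)·cross = 13·428.0000 = 5564.0000
Σcross = 1211.0000 → A = |Σcross|/2 = 605.5000 mm²
Σ(r_i+r_j)·cross = 38020.1250 → first moment M = |Σ|/6 = 6336.6875
R_c = M/A = 6336.6875/605.5000 = 10.4652 mm
θ = 333° = 5.811946 rad
V = θ·R_c·A = 5.811946·10.4652·605.5000 = 36828.488 mm³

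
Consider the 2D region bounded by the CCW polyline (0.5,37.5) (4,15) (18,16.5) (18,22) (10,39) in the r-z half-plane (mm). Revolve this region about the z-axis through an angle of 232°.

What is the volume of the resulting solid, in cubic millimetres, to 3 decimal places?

Volume = 10570.680 mm³

Profile (r,z), 5 vertices: (0.5,37.5) (4,15) (18,16.5) (18,22) (10,39)
edge 0: (0.5,37.5)→(4,15)  cross = 0.5·15 − 4·37.5 = -142.5000; (r_i+r_j)·cross = 4.5·-142.5000 = -641.2500
edge 1: (4,15)→(18,16.5)  cross = 4·16.5 − 18·15 = -204.0000; (r_i+r_j)·cross = 22·-204.0000 = -4488.0000
edge 2: (18,16.5)→(18,22)  cross = 18·22 − 18·16.5 = 99.0000; (r_i+r_j)·cross = 36·99.0000 = 3564.0000
edge 3: (18,22)→(10,39)  cross = 18·39 − 10·22 = 482.0000; (r_i+r_j)·cross = 28·482.0000 = 13496.0000
edge 4: (10,39)→(0.5,37.5)  cross = 10·37.5 − 0.5·39 = 355.5000; (r_i+r_j)·cross = 10.5·355.5000 = 3732.7500
Σcross = 590.0000 → A = |Σcross|/2 = 295.0000 mm²
Σ(r_i+r_j)·cross = 15663.5000 → first moment M = |Σ|/6 = 2610.5833
R_c = M/A = 2610.5833/295.0000 = 8.8494 mm
θ = 232° = 4.049164 rad
V = θ·R_c·A = 4.049164·8.8494·295.0000 = 10570.680 mm³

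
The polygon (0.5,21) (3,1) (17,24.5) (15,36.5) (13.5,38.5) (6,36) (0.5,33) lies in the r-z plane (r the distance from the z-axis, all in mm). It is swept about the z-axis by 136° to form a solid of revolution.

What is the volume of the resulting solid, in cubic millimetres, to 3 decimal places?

Volume = 6946.530 mm³

Profile (r,z), 7 vertices: (0.5,21) (3,1) (17,24.5) (15,36.5) (13.5,38.5) (6,36) (0.5,33)
edge 0: (0.5,21)→(3,1)  cross = 0.5·1 − 3·21 = -62.5000; (r_i+r_j)·cross = 3.5·-62.5000 = -218.7500
edge 1: (3,1)→(17,24.5)  cross = 3·24.5 − 17·1 = 56.5000; (r_i+r_j)·cross = 20·56.5000 = 1130.0000
edge 2: (17,24.5)→(15,36.5)  cross = 17·36.5 − 15·24.5 = 253.0000; (r_i+r_j)·cross = 32·253.0000 = 8096.0000
edge 3: (15,36.5)→(13.5,38.5)  cross = 15·38.5 − 13.5·36.5 = 84.7500; (r_i+r_j)·cross = 28.5·84.7500 = 2415.3750
edge 4: (13.5,38.5)→(6,36)  cross = 13.5·36 − 6·38.5 = 255.0000; (r_i+r_j)·cross = 19.5·255.0000 = 4972.5000
edge 5: (6,36)→(0.5,33)  cross = 6·33 − 0.5·36 = 180.0000; (r_i+r_j)·cross = 6.5·180.0000 = 1170.0000
edge 6: (0.5,33)→(0.5,21)  cross = 0.5·21 − 0.5·33 = -6.0000; (r_i+r_j)·cross = 1·-6.0000 = -6.0000
Σcross = 760.7500 → A = |Σcross|/2 = 380.3750 mm²
Σ(r_i+r_j)·cross = 17559.1250 → first moment M = |Σ|/6 = 2926.5208
R_c = M/A = 2926.5208/380.3750 = 7.6938 mm
θ = 136° = 2.373648 rad
V = θ·R_c·A = 2.373648·7.6938·380.3750 = 6946.530 mm³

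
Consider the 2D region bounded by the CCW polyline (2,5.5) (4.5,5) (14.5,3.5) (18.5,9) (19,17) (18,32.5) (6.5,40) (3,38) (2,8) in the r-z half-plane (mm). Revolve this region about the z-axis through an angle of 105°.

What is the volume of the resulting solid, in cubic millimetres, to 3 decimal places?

Profile (r,z), 9 vertices: (2,5.5) (4.5,5) (14.5,3.5) (18.5,9) (19,17) (18,32.5) (6.5,40) (3,38) (2,8)
edge 0: (2,5.5)→(4.5,5)  cross = 2·5 − 4.5·5.5 = -14.7500; (r_i+r_j)·cross = 6.5·-14.7500 = -95.8750
edge 1: (4.5,5)→(14.5,3.5)  cross = 4.5·3.5 − 14.5·5 = -56.7500; (r_i+r_j)·cross = 19·-56.7500 = -1078.2500
edge 2: (14.5,3.5)→(18.5,9)  cross = 14.5·9 − 18.5·3.5 = 65.7500; (r_i+r_j)·cross = 33·65.7500 = 2169.7500
edge 3: (18.5,9)→(19,17)  cross = 18.5·17 − 19·9 = 143.5000; (r_i+r_j)·cross = 37.5·143.5000 = 5381.2500
edge 4: (19,17)→(18,32.5)  cross = 19·32.5 − 18·17 = 311.5000; (r_i+r_j)·cross = 37·311.5000 = 11525.5000
edge 5: (18,32.5)→(6.5,40)  cross = 18·40 − 6.5·32.5 = 508.7500; (r_i+r_j)·cross = 24.5·508.7500 = 12464.3750
edge 6: (6.5,40)→(3,38)  cross = 6.5·38 − 3·40 = 127.0000; (r_i+r_j)·cross = 9.5·127.0000 = 1206.5000
edge 7: (3,38)→(2,8)  cross = 3·8 − 2·38 = -52.0000; (r_i+r_j)·cross = 5·-52.0000 = -260.0000
edge 8: (2,8)→(2,5.5)  cross = 2·5.5 − 2·8 = -5.0000; (r_i+r_j)·cross = 4·-5.0000 = -20.0000
Σcross = 1028.0000 → A = |Σcross|/2 = 514.0000 mm²
Σ(r_i+r_j)·cross = 31293.2500 → first moment M = |Σ|/6 = 5215.5417
R_c = M/A = 5215.5417/514.0000 = 10.1470 mm
θ = 105° = 1.832596 rad
V = θ·R_c·A = 1.832596·10.1470·514.0000 = 9557.979 mm³

Volume = 9557.979 mm³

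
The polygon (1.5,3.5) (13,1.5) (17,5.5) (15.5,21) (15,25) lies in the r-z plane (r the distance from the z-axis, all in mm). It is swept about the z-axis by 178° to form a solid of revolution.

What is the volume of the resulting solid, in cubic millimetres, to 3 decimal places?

Profile (r,z), 5 vertices: (1.5,3.5) (13,1.5) (17,5.5) (15.5,21) (15,25)
edge 0: (1.5,3.5)→(13,1.5)  cross = 1.5·1.5 − 13·3.5 = -43.2500; (r_i+r_j)·cross = 14.5·-43.2500 = -627.1250
edge 1: (13,1.5)→(17,5.5)  cross = 13·5.5 − 17·1.5 = 46.0000; (r_i+r_j)·cross = 30·46.0000 = 1380.0000
edge 2: (17,5.5)→(15.5,21)  cross = 17·21 − 15.5·5.5 = 271.7500; (r_i+r_j)·cross = 32.5·271.7500 = 8831.8750
edge 3: (15.5,21)→(15,25)  cross = 15.5·25 − 15·21 = 72.5000; (r_i+r_j)·cross = 30.5·72.5000 = 2211.2500
edge 4: (15,25)→(1.5,3.5)  cross = 15·3.5 − 1.5·25 = 15.0000; (r_i+r_j)·cross = 16.5·15.0000 = 247.5000
Σcross = 362.0000 → A = |Σcross|/2 = 181.0000 mm²
Σ(r_i+r_j)·cross = 12043.5000 → first moment M = |Σ|/6 = 2007.2500
R_c = M/A = 2007.2500/181.0000 = 11.0898 mm
θ = 178° = 3.106686 rad
V = θ·R_c·A = 3.106686·11.0898·181.0000 = 6235.896 mm³

Volume = 6235.896 mm³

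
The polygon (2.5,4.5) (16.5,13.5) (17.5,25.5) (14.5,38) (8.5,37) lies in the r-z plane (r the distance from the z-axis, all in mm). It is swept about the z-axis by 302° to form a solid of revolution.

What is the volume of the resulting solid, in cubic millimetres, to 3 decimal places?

Profile (r,z), 5 vertices: (2.5,4.5) (16.5,13.5) (17.5,25.5) (14.5,38) (8.5,37)
edge 0: (2.5,4.5)→(16.5,13.5)  cross = 2.5·13.5 − 16.5·4.5 = -40.5000; (r_i+r_j)·cross = 19·-40.5000 = -769.5000
edge 1: (16.5,13.5)→(17.5,25.5)  cross = 16.5·25.5 − 17.5·13.5 = 184.5000; (r_i+r_j)·cross = 34·184.5000 = 6273.0000
edge 2: (17.5,25.5)→(14.5,38)  cross = 17.5·38 − 14.5·25.5 = 295.2500; (r_i+r_j)·cross = 32·295.2500 = 9448.0000
edge 3: (14.5,38)→(8.5,37)  cross = 14.5·37 − 8.5·38 = 213.5000; (r_i+r_j)·cross = 23·213.5000 = 4910.5000
edge 4: (8.5,37)→(2.5,4.5)  cross = 8.5·4.5 − 2.5·37 = -54.2500; (r_i+r_j)·cross = 11·-54.2500 = -596.7500
Σcross = 598.5000 → A = |Σcross|/2 = 299.2500 mm²
Σ(r_i+r_j)·cross = 19265.2500 → first moment M = |Σ|/6 = 3210.8750
R_c = M/A = 3210.8750/299.2500 = 10.7297 mm
θ = 302° = 5.270894 rad
V = θ·R_c·A = 5.270894·10.7297·299.2500 = 16924.183 mm³

Volume = 16924.183 mm³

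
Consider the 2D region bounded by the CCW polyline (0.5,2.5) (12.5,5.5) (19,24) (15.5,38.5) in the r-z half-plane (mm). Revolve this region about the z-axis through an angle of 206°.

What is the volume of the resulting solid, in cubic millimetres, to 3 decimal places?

Volume = 11087.248 mm³

Profile (r,z), 4 vertices: (0.5,2.5) (12.5,5.5) (19,24) (15.5,38.5)
edge 0: (0.5,2.5)→(12.5,5.5)  cross = 0.5·5.5 − 12.5·2.5 = -28.5000; (r_i+r_j)·cross = 13·-28.5000 = -370.5000
edge 1: (12.5,5.5)→(19,24)  cross = 12.5·24 − 19·5.5 = 195.5000; (r_i+r_j)·cross = 31.5·195.5000 = 6158.2500
edge 2: (19,24)→(15.5,38.5)  cross = 19·38.5 − 15.5·24 = 359.5000; (r_i+r_j)·cross = 34.5·359.5000 = 12402.7500
edge 3: (15.5,38.5)→(0.5,2.5)  cross = 15.5·2.5 − 0.5·38.5 = 19.5000; (r_i+r_j)·cross = 16·19.5000 = 312.0000
Σcross = 546.0000 → A = |Σcross|/2 = 273.0000 mm²
Σ(r_i+r_j)·cross = 18502.5000 → first moment M = |Σ|/6 = 3083.7500
R_c = M/A = 3083.7500/273.0000 = 11.2958 mm
θ = 206° = 3.595378 rad
V = θ·R_c·A = 3.595378·11.2958·273.0000 = 11087.248 mm³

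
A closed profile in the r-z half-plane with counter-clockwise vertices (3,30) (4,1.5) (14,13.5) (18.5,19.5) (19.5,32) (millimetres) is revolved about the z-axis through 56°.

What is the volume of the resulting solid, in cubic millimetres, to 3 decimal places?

Volume = 3191.180 mm³

Profile (r,z), 5 vertices: (3,30) (4,1.5) (14,13.5) (18.5,19.5) (19.5,32)
edge 0: (3,30)→(4,1.5)  cross = 3·1.5 − 4·30 = -115.5000; (r_i+r_j)·cross = 7·-115.5000 = -808.5000
edge 1: (4,1.5)→(14,13.5)  cross = 4·13.5 − 14·1.5 = 33.0000; (r_i+r_j)·cross = 18·33.0000 = 594.0000
edge 2: (14,13.5)→(18.5,19.5)  cross = 14·19.5 − 18.5·13.5 = 23.2500; (r_i+r_j)·cross = 32.5·23.2500 = 755.6250
edge 3: (18.5,19.5)→(19.5,32)  cross = 18.5·32 − 19.5·19.5 = 211.7500; (r_i+r_j)·cross = 38·211.7500 = 8046.5000
edge 4: (19.5,32)→(3,30)  cross = 19.5·30 − 3·32 = 489.0000; (r_i+r_j)·cross = 22.5·489.0000 = 11002.5000
Σcross = 641.5000 → A = |Σcross|/2 = 320.7500 mm²
Σ(r_i+r_j)·cross = 19590.1250 → first moment M = |Σ|/6 = 3265.0208
R_c = M/A = 3265.0208/320.7500 = 10.1793 mm
θ = 56° = 0.977384 rad
V = θ·R_c·A = 0.977384·10.1793·320.7500 = 3191.180 mm³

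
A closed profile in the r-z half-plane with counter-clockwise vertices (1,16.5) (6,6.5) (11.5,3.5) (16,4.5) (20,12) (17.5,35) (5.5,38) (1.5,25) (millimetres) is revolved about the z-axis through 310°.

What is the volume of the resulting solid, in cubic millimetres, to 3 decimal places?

Profile (r,z), 8 vertices: (1,16.5) (6,6.5) (11.5,3.5) (16,4.5) (20,12) (17.5,35) (5.5,38) (1.5,25)
edge 0: (1,16.5)→(6,6.5)  cross = 1·6.5 − 6·16.5 = -92.5000; (r_i+r_j)·cross = 7·-92.5000 = -647.5000
edge 1: (6,6.5)→(11.5,3.5)  cross = 6·3.5 − 11.5·6.5 = -53.7500; (r_i+r_j)·cross = 17.5·-53.7500 = -940.6250
edge 2: (11.5,3.5)→(16,4.5)  cross = 11.5·4.5 − 16·3.5 = -4.2500; (r_i+r_j)·cross = 27.5·-4.2500 = -116.8750
edge 3: (16,4.5)→(20,12)  cross = 16·12 − 20·4.5 = 102.0000; (r_i+r_j)·cross = 36·102.0000 = 3672.0000
edge 4: (20,12)→(17.5,35)  cross = 20·35 − 17.5·12 = 490.0000; (r_i+r_j)·cross = 37.5·490.0000 = 18375.0000
edge 5: (17.5,35)→(5.5,38)  cross = 17.5·38 − 5.5·35 = 472.5000; (r_i+r_j)·cross = 23·472.5000 = 10867.5000
edge 6: (5.5,38)→(1.5,25)  cross = 5.5·25 − 1.5·38 = 80.5000; (r_i+r_j)·cross = 7·80.5000 = 563.5000
edge 7: (1.5,25)→(1,16.5)  cross = 1.5·16.5 − 1·25 = -0.2500; (r_i+r_j)·cross = 2.5·-0.2500 = -0.6250
Σcross = 994.2500 → A = |Σcross|/2 = 497.1250 mm²
Σ(r_i+r_j)·cross = 31772.3750 → first moment M = |Σ|/6 = 5295.3958
R_c = M/A = 5295.3958/497.1250 = 10.6520 mm
θ = 310° = 5.410521 rad
V = θ·R_c·A = 5.410521·10.6520·497.1250 = 28650.849 mm³

Volume = 28650.849 mm³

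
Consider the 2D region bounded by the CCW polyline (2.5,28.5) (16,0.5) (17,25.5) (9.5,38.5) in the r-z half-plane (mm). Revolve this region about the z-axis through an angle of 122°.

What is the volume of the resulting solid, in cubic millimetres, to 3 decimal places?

Profile (r,z), 4 vertices: (2.5,28.5) (16,0.5) (17,25.5) (9.5,38.5)
edge 0: (2.5,28.5)→(16,0.5)  cross = 2.5·0.5 − 16·28.5 = -454.7500; (r_i+r_j)·cross = 18.5·-454.7500 = -8412.8750
edge 1: (16,0.5)→(17,25.5)  cross = 16·25.5 − 17·0.5 = 399.5000; (r_i+r_j)·cross = 33·399.5000 = 13183.5000
edge 2: (17,25.5)→(9.5,38.5)  cross = 17·38.5 − 9.5·25.5 = 412.2500; (r_i+r_j)·cross = 26.5·412.2500 = 10924.6250
edge 3: (9.5,38.5)→(2.5,28.5)  cross = 9.5·28.5 − 2.5·38.5 = 174.5000; (r_i+r_j)·cross = 12·174.5000 = 2094.0000
Σcross = 531.5000 → A = |Σcross|/2 = 265.7500 mm²
Σ(r_i+r_j)·cross = 17789.2500 → first moment M = |Σ|/6 = 2964.8750
R_c = M/A = 2964.8750/265.7500 = 11.1566 mm
θ = 122° = 2.129302 rad
V = θ·R_c·A = 2.129302·11.1566·265.7500 = 6313.113 mm³

Volume = 6313.113 mm³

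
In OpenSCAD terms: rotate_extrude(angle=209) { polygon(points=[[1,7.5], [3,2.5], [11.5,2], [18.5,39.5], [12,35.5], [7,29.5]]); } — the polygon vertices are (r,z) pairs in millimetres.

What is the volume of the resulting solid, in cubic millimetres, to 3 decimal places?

Volume = 12080.093 mm³

Profile (r,z), 6 vertices: (1,7.5) (3,2.5) (11.5,2) (18.5,39.5) (12,35.5) (7,29.5)
edge 0: (1,7.5)→(3,2.5)  cross = 1·2.5 − 3·7.5 = -20.0000; (r_i+r_j)·cross = 4·-20.0000 = -80.0000
edge 1: (3,2.5)→(11.5,2)  cross = 3·2 − 11.5·2.5 = -22.7500; (r_i+r_j)·cross = 14.5·-22.7500 = -329.8750
edge 2: (11.5,2)→(18.5,39.5)  cross = 11.5·39.5 − 18.5·2 = 417.2500; (r_i+r_j)·cross = 30·417.2500 = 12517.5000
edge 3: (18.5,39.5)→(12,35.5)  cross = 18.5·35.5 − 12·39.5 = 182.7500; (r_i+r_j)·cross = 30.5·182.7500 = 5573.8750
edge 4: (12,35.5)→(7,29.5)  cross = 12·29.5 − 7·35.5 = 105.5000; (r_i+r_j)·cross = 19·105.5000 = 2004.5000
edge 5: (7,29.5)→(1,7.5)  cross = 7·7.5 − 1·29.5 = 23.0000; (r_i+r_j)·cross = 8·23.0000 = 184.0000
Σcross = 685.7500 → A = |Σcross|/2 = 342.8750 mm²
Σ(r_i+r_j)·cross = 19870.0000 → first moment M = |Σ|/6 = 3311.6667
R_c = M/A = 3311.6667/342.8750 = 9.6585 mm
θ = 209° = 3.647738 rad
V = θ·R_c·A = 3.647738·9.6585·342.8750 = 12080.093 mm³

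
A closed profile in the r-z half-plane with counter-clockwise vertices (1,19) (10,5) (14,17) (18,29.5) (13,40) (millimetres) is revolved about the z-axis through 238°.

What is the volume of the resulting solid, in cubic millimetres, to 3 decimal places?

Profile (r,z), 5 vertices: (1,19) (10,5) (14,17) (18,29.5) (13,40)
edge 0: (1,19)→(10,5)  cross = 1·5 − 10·19 = -185.0000; (r_i+r_j)·cross = 11·-185.0000 = -2035.0000
edge 1: (10,5)→(14,17)  cross = 10·17 − 14·5 = 100.0000; (r_i+r_j)·cross = 24·100.0000 = 2400.0000
edge 2: (14,17)→(18,29.5)  cross = 14·29.5 − 18·17 = 107.0000; (r_i+r_j)·cross = 32·107.0000 = 3424.0000
edge 3: (18,29.5)→(13,40)  cross = 18·40 − 13·29.5 = 336.5000; (r_i+r_j)·cross = 31·336.5000 = 10431.5000
edge 4: (13,40)→(1,19)  cross = 13·19 − 1·40 = 207.0000; (r_i+r_j)·cross = 14·207.0000 = 2898.0000
Σcross = 565.5000 → A = |Σcross|/2 = 282.7500 mm²
Σ(r_i+r_j)·cross = 17118.5000 → first moment M = |Σ|/6 = 2853.0833
R_c = M/A = 2853.0833/282.7500 = 10.0905 mm
θ = 238° = 4.153884 rad
V = θ·R_c·A = 4.153884·10.0905·282.7500 = 11851.376 mm³

Volume = 11851.376 mm³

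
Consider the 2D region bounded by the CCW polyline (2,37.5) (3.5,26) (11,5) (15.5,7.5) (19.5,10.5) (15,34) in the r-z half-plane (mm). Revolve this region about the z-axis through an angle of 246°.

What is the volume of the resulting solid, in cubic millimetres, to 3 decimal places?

Profile (r,z), 6 vertices: (2,37.5) (3.5,26) (11,5) (15.5,7.5) (19.5,10.5) (15,34)
edge 0: (2,37.5)→(3.5,26)  cross = 2·26 − 3.5·37.5 = -79.2500; (r_i+r_j)·cross = 5.5·-79.2500 = -435.8750
edge 1: (3.5,26)→(11,5)  cross = 3.5·5 − 11·26 = -268.5000; (r_i+r_j)·cross = 14.5·-268.5000 = -3893.2500
edge 2: (11,5)→(15.5,7.5)  cross = 11·7.5 − 15.5·5 = 5.0000; (r_i+r_j)·cross = 26.5·5.0000 = 132.5000
edge 3: (15.5,7.5)→(19.5,10.5)  cross = 15.5·10.5 − 19.5·7.5 = 16.5000; (r_i+r_j)·cross = 35·16.5000 = 577.5000
edge 4: (19.5,10.5)→(15,34)  cross = 19.5·34 − 15·10.5 = 505.5000; (r_i+r_j)·cross = 34.5·505.5000 = 17439.7500
edge 5: (15,34)→(2,37.5)  cross = 15·37.5 − 2·34 = 494.5000; (r_i+r_j)·cross = 17·494.5000 = 8406.5000
Σcross = 673.7500 → A = |Σcross|/2 = 336.8750 mm²
Σ(r_i+r_j)·cross = 22227.1250 → first moment M = |Σ|/6 = 3704.5208
R_c = M/A = 3704.5208/336.8750 = 10.9967 mm
θ = 246° = 4.293510 rad
V = θ·R_c·A = 4.293510·10.9967·336.8750 = 15905.397 mm³

Volume = 15905.397 mm³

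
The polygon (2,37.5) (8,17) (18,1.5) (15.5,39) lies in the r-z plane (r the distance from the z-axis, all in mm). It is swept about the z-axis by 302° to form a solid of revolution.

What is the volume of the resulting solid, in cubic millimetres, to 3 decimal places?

Profile (r,z), 4 vertices: (2,37.5) (8,17) (18,1.5) (15.5,39)
edge 0: (2,37.5)→(8,17)  cross = 2·17 − 8·37.5 = -266.0000; (r_i+r_j)·cross = 10·-266.0000 = -2660.0000
edge 1: (8,17)→(18,1.5)  cross = 8·1.5 − 18·17 = -294.0000; (r_i+r_j)·cross = 26·-294.0000 = -7644.0000
edge 2: (18,1.5)→(15.5,39)  cross = 18·39 − 15.5·1.5 = 678.7500; (r_i+r_j)·cross = 33.5·678.7500 = 22738.1250
edge 3: (15.5,39)→(2,37.5)  cross = 15.5·37.5 − 2·39 = 503.2500; (r_i+r_j)·cross = 17.5·503.2500 = 8806.8750
Σcross = 622.0000 → A = |Σcross|/2 = 311.0000 mm²
Σ(r_i+r_j)·cross = 21241.0000 → first moment M = |Σ|/6 = 3540.1667
R_c = M/A = 3540.1667/311.0000 = 11.3832 mm
θ = 302° = 5.270894 rad
V = θ·R_c·A = 5.270894·11.3832·311.0000 = 18659.844 mm³

Volume = 18659.844 mm³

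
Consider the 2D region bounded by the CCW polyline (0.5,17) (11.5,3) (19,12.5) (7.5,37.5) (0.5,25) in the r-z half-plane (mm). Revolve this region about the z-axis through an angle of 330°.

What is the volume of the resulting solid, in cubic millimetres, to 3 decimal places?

Profile (r,z), 5 vertices: (0.5,17) (11.5,3) (19,12.5) (7.5,37.5) (0.5,25)
edge 0: (0.5,17)→(11.5,3)  cross = 0.5·3 − 11.5·17 = -194.0000; (r_i+r_j)·cross = 12·-194.0000 = -2328.0000
edge 1: (11.5,3)→(19,12.5)  cross = 11.5·12.5 − 19·3 = 86.7500; (r_i+r_j)·cross = 30.5·86.7500 = 2645.8750
edge 2: (19,12.5)→(7.5,37.5)  cross = 19·37.5 − 7.5·12.5 = 618.7500; (r_i+r_j)·cross = 26.5·618.7500 = 16396.8750
edge 3: (7.5,37.5)→(0.5,25)  cross = 7.5·25 − 0.5·37.5 = 168.7500; (r_i+r_j)·cross = 8·168.7500 = 1350.0000
edge 4: (0.5,25)→(0.5,17)  cross = 0.5·17 − 0.5·25 = -4.0000; (r_i+r_j)·cross = 1·-4.0000 = -4.0000
Σcross = 676.2500 → A = |Σcross|/2 = 338.1250 mm²
Σ(r_i+r_j)·cross = 18060.7500 → first moment M = |Σ|/6 = 3010.1250
R_c = M/A = 3010.1250/338.1250 = 8.9024 mm
θ = 330° = 5.759587 rad
V = θ·R_c·A = 5.759587·8.9024·338.1250 = 17337.075 mm³

Volume = 17337.075 mm³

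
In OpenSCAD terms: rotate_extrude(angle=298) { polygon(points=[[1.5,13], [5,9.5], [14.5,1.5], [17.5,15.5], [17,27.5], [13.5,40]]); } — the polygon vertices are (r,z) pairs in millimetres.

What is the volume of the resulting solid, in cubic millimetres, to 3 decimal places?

Volume = 19195.457 mm³

Profile (r,z), 6 vertices: (1.5,13) (5,9.5) (14.5,1.5) (17.5,15.5) (17,27.5) (13.5,40)
edge 0: (1.5,13)→(5,9.5)  cross = 1.5·9.5 − 5·13 = -50.7500; (r_i+r_j)·cross = 6.5·-50.7500 = -329.8750
edge 1: (5,9.5)→(14.5,1.5)  cross = 5·1.5 − 14.5·9.5 = -130.2500; (r_i+r_j)·cross = 19.5·-130.2500 = -2539.8750
edge 2: (14.5,1.5)→(17.5,15.5)  cross = 14.5·15.5 − 17.5·1.5 = 198.5000; (r_i+r_j)·cross = 32·198.5000 = 6352.0000
edge 3: (17.5,15.5)→(17,27.5)  cross = 17.5·27.5 − 17·15.5 = 217.7500; (r_i+r_j)·cross = 34.5·217.7500 = 7512.3750
edge 4: (17,27.5)→(13.5,40)  cross = 17·40 − 13.5·27.5 = 308.7500; (r_i+r_j)·cross = 30.5·308.7500 = 9416.8750
edge 5: (13.5,40)→(1.5,13)  cross = 13.5·13 − 1.5·40 = 115.5000; (r_i+r_j)·cross = 15·115.5000 = 1732.5000
Σcross = 659.5000 → A = |Σcross|/2 = 329.7500 mm²
Σ(r_i+r_j)·cross = 22144.0000 → first moment M = |Σ|/6 = 3690.6667
R_c = M/A = 3690.6667/329.7500 = 11.1923 mm
θ = 298° = 5.201081 rad
V = θ·R_c·A = 5.201081·11.1923·329.7500 = 19195.457 mm³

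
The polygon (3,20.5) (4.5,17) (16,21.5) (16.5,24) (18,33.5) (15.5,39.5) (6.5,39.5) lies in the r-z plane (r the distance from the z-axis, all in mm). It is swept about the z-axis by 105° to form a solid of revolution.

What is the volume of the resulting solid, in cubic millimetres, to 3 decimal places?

Profile (r,z), 7 vertices: (3,20.5) (4.5,17) (16,21.5) (16.5,24) (18,33.5) (15.5,39.5) (6.5,39.5)
edge 0: (3,20.5)→(4.5,17)  cross = 3·17 − 4.5·20.5 = -41.2500; (r_i+r_j)·cross = 7.5·-41.2500 = -309.3750
edge 1: (4.5,17)→(16,21.5)  cross = 4.5·21.5 − 16·17 = -175.2500; (r_i+r_j)·cross = 20.5·-175.2500 = -3592.6250
edge 2: (16,21.5)→(16.5,24)  cross = 16·24 − 16.5·21.5 = 29.2500; (r_i+r_j)·cross = 32.5·29.2500 = 950.6250
edge 3: (16.5,24)→(18,33.5)  cross = 16.5·33.5 − 18·24 = 120.7500; (r_i+r_j)·cross = 34.5·120.7500 = 4165.8750
edge 4: (18,33.5)→(15.5,39.5)  cross = 18·39.5 − 15.5·33.5 = 191.7500; (r_i+r_j)·cross = 33.5·191.7500 = 6423.6250
edge 5: (15.5,39.5)→(6.5,39.5)  cross = 15.5·39.5 − 6.5·39.5 = 355.5000; (r_i+r_j)·cross = 22·355.5000 = 7821.0000
edge 6: (6.5,39.5)→(3,20.5)  cross = 6.5·20.5 − 3·39.5 = 14.7500; (r_i+r_j)·cross = 9.5·14.7500 = 140.1250
Σcross = 495.5000 → A = |Σcross|/2 = 247.7500 mm²
Σ(r_i+r_j)·cross = 15599.2500 → first moment M = |Σ|/6 = 2599.8750
R_c = M/A = 2599.8750/247.7500 = 10.4939 mm
θ = 105° = 1.832596 rad
V = θ·R_c·A = 1.832596·10.4939·247.7500 = 4764.520 mm³

Volume = 4764.520 mm³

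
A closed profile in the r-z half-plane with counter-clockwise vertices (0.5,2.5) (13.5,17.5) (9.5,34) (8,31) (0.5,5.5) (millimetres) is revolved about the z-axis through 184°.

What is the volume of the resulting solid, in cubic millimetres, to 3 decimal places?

Volume = 3756.141 mm³

Profile (r,z), 5 vertices: (0.5,2.5) (13.5,17.5) (9.5,34) (8,31) (0.5,5.5)
edge 0: (0.5,2.5)→(13.5,17.5)  cross = 0.5·17.5 − 13.5·2.5 = -25.0000; (r_i+r_j)·cross = 14·-25.0000 = -350.0000
edge 1: (13.5,17.5)→(9.5,34)  cross = 13.5·34 − 9.5·17.5 = 292.7500; (r_i+r_j)·cross = 23·292.7500 = 6733.2500
edge 2: (9.5,34)→(8,31)  cross = 9.5·31 − 8·34 = 22.5000; (r_i+r_j)·cross = 17.5·22.5000 = 393.7500
edge 3: (8,31)→(0.5,5.5)  cross = 8·5.5 − 0.5·31 = 28.5000; (r_i+r_j)·cross = 8.5·28.5000 = 242.2500
edge 4: (0.5,5.5)→(0.5,2.5)  cross = 0.5·2.5 − 0.5·5.5 = -1.5000; (r_i+r_j)·cross = 1·-1.5000 = -1.5000
Σcross = 317.2500 → A = |Σcross|/2 = 158.6250 mm²
Σ(r_i+r_j)·cross = 7017.7500 → first moment M = |Σ|/6 = 1169.6250
R_c = M/A = 1169.6250/158.6250 = 7.3735 mm
θ = 184° = 3.211406 rad
V = θ·R_c·A = 3.211406·7.3735·158.6250 = 3756.141 mm³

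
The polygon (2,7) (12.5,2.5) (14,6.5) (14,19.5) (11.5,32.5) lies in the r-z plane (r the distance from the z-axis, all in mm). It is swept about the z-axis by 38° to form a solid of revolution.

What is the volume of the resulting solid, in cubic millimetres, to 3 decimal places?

Volume = 1240.093 mm³

Profile (r,z), 5 vertices: (2,7) (12.5,2.5) (14,6.5) (14,19.5) (11.5,32.5)
edge 0: (2,7)→(12.5,2.5)  cross = 2·2.5 − 12.5·7 = -82.5000; (r_i+r_j)·cross = 14.5·-82.5000 = -1196.2500
edge 1: (12.5,2.5)→(14,6.5)  cross = 12.5·6.5 − 14·2.5 = 46.2500; (r_i+r_j)·cross = 26.5·46.2500 = 1225.6250
edge 2: (14,6.5)→(14,19.5)  cross = 14·19.5 − 14·6.5 = 182.0000; (r_i+r_j)·cross = 28·182.0000 = 5096.0000
edge 3: (14,19.5)→(11.5,32.5)  cross = 14·32.5 − 11.5·19.5 = 230.7500; (r_i+r_j)·cross = 25.5·230.7500 = 5884.1250
edge 4: (11.5,32.5)→(2,7)  cross = 11.5·7 − 2·32.5 = 15.5000; (r_i+r_j)·cross = 13.5·15.5000 = 209.2500
Σcross = 392.0000 → A = |Σcross|/2 = 196.0000 mm²
Σ(r_i+r_j)·cross = 11218.7500 → first moment M = |Σ|/6 = 1869.7917
R_c = M/A = 1869.7917/196.0000 = 9.5398 mm
θ = 38° = 0.663225 rad
V = θ·R_c·A = 0.663225·9.5398·196.0000 = 1240.093 mm³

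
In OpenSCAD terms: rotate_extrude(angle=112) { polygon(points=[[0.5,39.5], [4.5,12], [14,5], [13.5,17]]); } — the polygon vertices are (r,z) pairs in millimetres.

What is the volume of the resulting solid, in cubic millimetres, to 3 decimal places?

Profile (r,z), 4 vertices: (0.5,39.5) (4.5,12) (14,5) (13.5,17)
edge 0: (0.5,39.5)→(4.5,12)  cross = 0.5·12 − 4.5·39.5 = -171.7500; (r_i+r_j)·cross = 5·-171.7500 = -858.7500
edge 1: (4.5,12)→(14,5)  cross = 4.5·5 − 14·12 = -145.5000; (r_i+r_j)·cross = 18.5·-145.5000 = -2691.7500
edge 2: (14,5)→(13.5,17)  cross = 14·17 − 13.5·5 = 170.5000; (r_i+r_j)·cross = 27.5·170.5000 = 4688.7500
edge 3: (13.5,17)→(0.5,39.5)  cross = 13.5·39.5 − 0.5·17 = 524.7500; (r_i+r_j)·cross = 14·524.7500 = 7346.5000
Σcross = 378.0000 → A = |Σcross|/2 = 189.0000 mm²
Σ(r_i+r_j)·cross = 8484.7500 → first moment M = |Σ|/6 = 1414.1250
R_c = M/A = 1414.1250/189.0000 = 7.4821 mm
θ = 112° = 1.954769 rad
V = θ·R_c·A = 1.954769·7.4821·189.0000 = 2764.287 mm³

Volume = 2764.287 mm³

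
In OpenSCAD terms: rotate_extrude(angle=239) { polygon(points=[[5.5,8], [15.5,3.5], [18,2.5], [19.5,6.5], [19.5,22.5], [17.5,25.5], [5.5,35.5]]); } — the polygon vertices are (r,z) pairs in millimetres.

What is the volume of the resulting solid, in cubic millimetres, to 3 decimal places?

Profile (r,z), 7 vertices: (5.5,8) (15.5,3.5) (18,2.5) (19.5,6.5) (19.5,22.5) (17.5,25.5) (5.5,35.5)
edge 0: (5.5,8)→(15.5,3.5)  cross = 5.5·3.5 − 15.5·8 = -104.7500; (r_i+r_j)·cross = 21·-104.7500 = -2199.7500
edge 1: (15.5,3.5)→(18,2.5)  cross = 15.5·2.5 − 18·3.5 = -24.2500; (r_i+r_j)·cross = 33.5·-24.2500 = -812.3750
edge 2: (18,2.5)→(19.5,6.5)  cross = 18·6.5 − 19.5·2.5 = 68.2500; (r_i+r_j)·cross = 37.5·68.2500 = 2559.3750
edge 3: (19.5,6.5)→(19.5,22.5)  cross = 19.5·22.5 − 19.5·6.5 = 312.0000; (r_i+r_j)·cross = 39·312.0000 = 12168.0000
edge 4: (19.5,22.5)→(17.5,25.5)  cross = 19.5·25.5 − 17.5·22.5 = 103.5000; (r_i+r_j)·cross = 37·103.5000 = 3829.5000
edge 5: (17.5,25.5)→(5.5,35.5)  cross = 17.5·35.5 − 5.5·25.5 = 481.0000; (r_i+r_j)·cross = 23·481.0000 = 11063.0000
edge 6: (5.5,35.5)→(5.5,8)  cross = 5.5·8 − 5.5·35.5 = -151.2500; (r_i+r_j)·cross = 11·-151.2500 = -1663.7500
Σcross = 684.5000 → A = |Σcross|/2 = 342.2500 mm²
Σ(r_i+r_j)·cross = 24944.0000 → first moment M = |Σ|/6 = 4157.3333
R_c = M/A = 4157.3333/342.2500 = 12.1471 mm
θ = 239° = 4.171337 rad
V = θ·R_c·A = 4.171337·12.1471·342.2500 = 17341.638 mm³

Volume = 17341.638 mm³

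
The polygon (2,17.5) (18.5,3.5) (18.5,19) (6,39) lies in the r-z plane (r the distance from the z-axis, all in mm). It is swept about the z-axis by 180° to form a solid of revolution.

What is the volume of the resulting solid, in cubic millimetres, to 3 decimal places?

Volume = 10061.540 mm³

Profile (r,z), 4 vertices: (2,17.5) (18.5,3.5) (18.5,19) (6,39)
edge 0: (2,17.5)→(18.5,3.5)  cross = 2·3.5 − 18.5·17.5 = -316.7500; (r_i+r_j)·cross = 20.5·-316.7500 = -6493.3750
edge 1: (18.5,3.5)→(18.5,19)  cross = 18.5·19 − 18.5·3.5 = 286.7500; (r_i+r_j)·cross = 37·286.7500 = 10609.7500
edge 2: (18.5,19)→(6,39)  cross = 18.5·39 − 6·19 = 607.5000; (r_i+r_j)·cross = 24.5·607.5000 = 14883.7500
edge 3: (6,39)→(2,17.5)  cross = 6·17.5 − 2·39 = 27.0000; (r_i+r_j)·cross = 8·27.0000 = 216.0000
Σcross = 604.5000 → A = |Σcross|/2 = 302.2500 mm²
Σ(r_i+r_j)·cross = 19216.1250 → first moment M = |Σ|/6 = 3202.6875
R_c = M/A = 3202.6875/302.2500 = 10.5962 mm
θ = 180° = 3.141593 rad
V = θ·R_c·A = 3.141593·10.5962·302.2500 = 10061.540 mm³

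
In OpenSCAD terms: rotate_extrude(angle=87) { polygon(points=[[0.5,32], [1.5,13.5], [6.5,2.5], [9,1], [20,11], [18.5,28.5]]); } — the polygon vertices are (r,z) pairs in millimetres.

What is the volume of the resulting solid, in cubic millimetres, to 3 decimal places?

Profile (r,z), 6 vertices: (0.5,32) (1.5,13.5) (6.5,2.5) (9,1) (20,11) (18.5,28.5)
edge 0: (0.5,32)→(1.5,13.5)  cross = 0.5·13.5 − 1.5·32 = -41.2500; (r_i+r_j)·cross = 2·-41.2500 = -82.5000
edge 1: (1.5,13.5)→(6.5,2.5)  cross = 1.5·2.5 − 6.5·13.5 = -84.0000; (r_i+r_j)·cross = 8·-84.0000 = -672.0000
edge 2: (6.5,2.5)→(9,1)  cross = 6.5·1 − 9·2.5 = -16.0000; (r_i+r_j)·cross = 15.5·-16.0000 = -248.0000
edge 3: (9,1)→(20,11)  cross = 9·11 − 20·1 = 79.0000; (r_i+r_j)·cross = 29·79.0000 = 2291.0000
edge 4: (20,11)→(18.5,28.5)  cross = 20·28.5 − 18.5·11 = 366.5000; (r_i+r_j)·cross = 38.5·366.5000 = 14110.2500
edge 5: (18.5,28.5)→(0.5,32)  cross = 18.5·32 − 0.5·28.5 = 577.7500; (r_i+r_j)·cross = 19·577.7500 = 10977.2500
Σcross = 882.0000 → A = |Σcross|/2 = 441.0000 mm²
Σ(r_i+r_j)·cross = 26376.0000 → first moment M = |Σ|/6 = 4396.0000
R_c = M/A = 4396.0000/441.0000 = 9.9683 mm
θ = 87° = 1.518436 rad
V = θ·R_c·A = 1.518436·9.9683·441.0000 = 6675.047 mm³

Volume = 6675.047 mm³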